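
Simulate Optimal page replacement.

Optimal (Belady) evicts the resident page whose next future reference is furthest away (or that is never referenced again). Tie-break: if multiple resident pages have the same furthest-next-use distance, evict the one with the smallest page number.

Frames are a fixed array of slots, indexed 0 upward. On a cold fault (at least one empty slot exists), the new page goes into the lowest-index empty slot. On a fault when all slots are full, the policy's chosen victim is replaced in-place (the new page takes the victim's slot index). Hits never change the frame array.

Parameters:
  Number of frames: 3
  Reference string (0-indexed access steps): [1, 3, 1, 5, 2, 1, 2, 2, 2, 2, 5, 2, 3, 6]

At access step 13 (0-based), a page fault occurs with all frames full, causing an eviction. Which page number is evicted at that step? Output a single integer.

Step 0: ref 1 -> FAULT, frames=[1,-,-]
Step 1: ref 3 -> FAULT, frames=[1,3,-]
Step 2: ref 1 -> HIT, frames=[1,3,-]
Step 3: ref 5 -> FAULT, frames=[1,3,5]
Step 4: ref 2 -> FAULT, evict 3, frames=[1,2,5]
Step 5: ref 1 -> HIT, frames=[1,2,5]
Step 6: ref 2 -> HIT, frames=[1,2,5]
Step 7: ref 2 -> HIT, frames=[1,2,5]
Step 8: ref 2 -> HIT, frames=[1,2,5]
Step 9: ref 2 -> HIT, frames=[1,2,5]
Step 10: ref 5 -> HIT, frames=[1,2,5]
Step 11: ref 2 -> HIT, frames=[1,2,5]
Step 12: ref 3 -> FAULT, evict 1, frames=[3,2,5]
Step 13: ref 6 -> FAULT, evict 2, frames=[3,6,5]
At step 13: evicted page 2

Answer: 2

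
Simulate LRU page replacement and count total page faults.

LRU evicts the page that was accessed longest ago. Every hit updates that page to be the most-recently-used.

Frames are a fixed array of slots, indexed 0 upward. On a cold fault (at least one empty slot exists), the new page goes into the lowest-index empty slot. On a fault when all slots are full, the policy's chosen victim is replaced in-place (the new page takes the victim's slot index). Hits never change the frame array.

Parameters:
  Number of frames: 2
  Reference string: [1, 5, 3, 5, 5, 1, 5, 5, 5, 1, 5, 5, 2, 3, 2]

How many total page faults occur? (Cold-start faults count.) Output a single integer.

Step 0: ref 1 → FAULT, frames=[1,-]
Step 1: ref 5 → FAULT, frames=[1,5]
Step 2: ref 3 → FAULT (evict 1), frames=[3,5]
Step 3: ref 5 → HIT, frames=[3,5]
Step 4: ref 5 → HIT, frames=[3,5]
Step 5: ref 1 → FAULT (evict 3), frames=[1,5]
Step 6: ref 5 → HIT, frames=[1,5]
Step 7: ref 5 → HIT, frames=[1,5]
Step 8: ref 5 → HIT, frames=[1,5]
Step 9: ref 1 → HIT, frames=[1,5]
Step 10: ref 5 → HIT, frames=[1,5]
Step 11: ref 5 → HIT, frames=[1,5]
Step 12: ref 2 → FAULT (evict 1), frames=[2,5]
Step 13: ref 3 → FAULT (evict 5), frames=[2,3]
Step 14: ref 2 → HIT, frames=[2,3]
Total faults: 6

Answer: 6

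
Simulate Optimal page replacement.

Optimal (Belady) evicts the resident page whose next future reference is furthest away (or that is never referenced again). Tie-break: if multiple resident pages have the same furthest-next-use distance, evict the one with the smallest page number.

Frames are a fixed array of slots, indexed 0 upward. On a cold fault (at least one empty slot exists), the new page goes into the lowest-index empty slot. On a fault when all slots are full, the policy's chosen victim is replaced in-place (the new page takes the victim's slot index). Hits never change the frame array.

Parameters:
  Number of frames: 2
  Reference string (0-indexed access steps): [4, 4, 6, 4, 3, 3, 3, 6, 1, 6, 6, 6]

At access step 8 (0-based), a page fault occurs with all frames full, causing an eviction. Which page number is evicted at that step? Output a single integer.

Step 0: ref 4 -> FAULT, frames=[4,-]
Step 1: ref 4 -> HIT, frames=[4,-]
Step 2: ref 6 -> FAULT, frames=[4,6]
Step 3: ref 4 -> HIT, frames=[4,6]
Step 4: ref 3 -> FAULT, evict 4, frames=[3,6]
Step 5: ref 3 -> HIT, frames=[3,6]
Step 6: ref 3 -> HIT, frames=[3,6]
Step 7: ref 6 -> HIT, frames=[3,6]
Step 8: ref 1 -> FAULT, evict 3, frames=[1,6]
At step 8: evicted page 3

Answer: 3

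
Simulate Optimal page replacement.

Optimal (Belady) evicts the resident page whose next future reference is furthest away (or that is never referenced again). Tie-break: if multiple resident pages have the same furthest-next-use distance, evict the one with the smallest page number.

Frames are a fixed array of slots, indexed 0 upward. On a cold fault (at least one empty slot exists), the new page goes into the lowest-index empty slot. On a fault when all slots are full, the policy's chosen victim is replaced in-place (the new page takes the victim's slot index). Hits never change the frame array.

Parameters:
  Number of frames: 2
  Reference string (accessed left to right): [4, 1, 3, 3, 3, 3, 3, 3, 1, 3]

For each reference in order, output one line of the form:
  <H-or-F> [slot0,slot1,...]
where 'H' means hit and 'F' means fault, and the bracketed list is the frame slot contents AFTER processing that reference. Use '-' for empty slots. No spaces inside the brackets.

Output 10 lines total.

F [4,-]
F [4,1]
F [3,1]
H [3,1]
H [3,1]
H [3,1]
H [3,1]
H [3,1]
H [3,1]
H [3,1]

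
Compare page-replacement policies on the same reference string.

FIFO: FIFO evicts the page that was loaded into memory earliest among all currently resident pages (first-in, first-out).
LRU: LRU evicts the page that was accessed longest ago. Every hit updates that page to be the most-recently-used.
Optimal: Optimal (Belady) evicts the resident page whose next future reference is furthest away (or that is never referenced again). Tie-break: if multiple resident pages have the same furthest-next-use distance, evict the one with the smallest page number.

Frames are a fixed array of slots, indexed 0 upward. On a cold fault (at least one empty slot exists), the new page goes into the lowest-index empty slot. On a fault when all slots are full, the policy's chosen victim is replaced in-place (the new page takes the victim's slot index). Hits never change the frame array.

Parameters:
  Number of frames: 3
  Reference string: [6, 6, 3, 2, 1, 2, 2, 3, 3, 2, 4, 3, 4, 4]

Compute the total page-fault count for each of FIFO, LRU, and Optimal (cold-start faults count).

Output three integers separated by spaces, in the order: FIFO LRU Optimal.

Answer: 6 5 5

Derivation:
--- FIFO ---
  step 0: ref 6 -> FAULT, frames=[6,-,-] (faults so far: 1)
  step 1: ref 6 -> HIT, frames=[6,-,-] (faults so far: 1)
  step 2: ref 3 -> FAULT, frames=[6,3,-] (faults so far: 2)
  step 3: ref 2 -> FAULT, frames=[6,3,2] (faults so far: 3)
  step 4: ref 1 -> FAULT, evict 6, frames=[1,3,2] (faults so far: 4)
  step 5: ref 2 -> HIT, frames=[1,3,2] (faults so far: 4)
  step 6: ref 2 -> HIT, frames=[1,3,2] (faults so far: 4)
  step 7: ref 3 -> HIT, frames=[1,3,2] (faults so far: 4)
  step 8: ref 3 -> HIT, frames=[1,3,2] (faults so far: 4)
  step 9: ref 2 -> HIT, frames=[1,3,2] (faults so far: 4)
  step 10: ref 4 -> FAULT, evict 3, frames=[1,4,2] (faults so far: 5)
  step 11: ref 3 -> FAULT, evict 2, frames=[1,4,3] (faults so far: 6)
  step 12: ref 4 -> HIT, frames=[1,4,3] (faults so far: 6)
  step 13: ref 4 -> HIT, frames=[1,4,3] (faults so far: 6)
  FIFO total faults: 6
--- LRU ---
  step 0: ref 6 -> FAULT, frames=[6,-,-] (faults so far: 1)
  step 1: ref 6 -> HIT, frames=[6,-,-] (faults so far: 1)
  step 2: ref 3 -> FAULT, frames=[6,3,-] (faults so far: 2)
  step 3: ref 2 -> FAULT, frames=[6,3,2] (faults so far: 3)
  step 4: ref 1 -> FAULT, evict 6, frames=[1,3,2] (faults so far: 4)
  step 5: ref 2 -> HIT, frames=[1,3,2] (faults so far: 4)
  step 6: ref 2 -> HIT, frames=[1,3,2] (faults so far: 4)
  step 7: ref 3 -> HIT, frames=[1,3,2] (faults so far: 4)
  step 8: ref 3 -> HIT, frames=[1,3,2] (faults so far: 4)
  step 9: ref 2 -> HIT, frames=[1,3,2] (faults so far: 4)
  step 10: ref 4 -> FAULT, evict 1, frames=[4,3,2] (faults so far: 5)
  step 11: ref 3 -> HIT, frames=[4,3,2] (faults so far: 5)
  step 12: ref 4 -> HIT, frames=[4,3,2] (faults so far: 5)
  step 13: ref 4 -> HIT, frames=[4,3,2] (faults so far: 5)
  LRU total faults: 5
--- Optimal ---
  step 0: ref 6 -> FAULT, frames=[6,-,-] (faults so far: 1)
  step 1: ref 6 -> HIT, frames=[6,-,-] (faults so far: 1)
  step 2: ref 3 -> FAULT, frames=[6,3,-] (faults so far: 2)
  step 3: ref 2 -> FAULT, frames=[6,3,2] (faults so far: 3)
  step 4: ref 1 -> FAULT, evict 6, frames=[1,3,2] (faults so far: 4)
  step 5: ref 2 -> HIT, frames=[1,3,2] (faults so far: 4)
  step 6: ref 2 -> HIT, frames=[1,3,2] (faults so far: 4)
  step 7: ref 3 -> HIT, frames=[1,3,2] (faults so far: 4)
  step 8: ref 3 -> HIT, frames=[1,3,2] (faults so far: 4)
  step 9: ref 2 -> HIT, frames=[1,3,2] (faults so far: 4)
  step 10: ref 4 -> FAULT, evict 1, frames=[4,3,2] (faults so far: 5)
  step 11: ref 3 -> HIT, frames=[4,3,2] (faults so far: 5)
  step 12: ref 4 -> HIT, frames=[4,3,2] (faults so far: 5)
  step 13: ref 4 -> HIT, frames=[4,3,2] (faults so far: 5)
  Optimal total faults: 5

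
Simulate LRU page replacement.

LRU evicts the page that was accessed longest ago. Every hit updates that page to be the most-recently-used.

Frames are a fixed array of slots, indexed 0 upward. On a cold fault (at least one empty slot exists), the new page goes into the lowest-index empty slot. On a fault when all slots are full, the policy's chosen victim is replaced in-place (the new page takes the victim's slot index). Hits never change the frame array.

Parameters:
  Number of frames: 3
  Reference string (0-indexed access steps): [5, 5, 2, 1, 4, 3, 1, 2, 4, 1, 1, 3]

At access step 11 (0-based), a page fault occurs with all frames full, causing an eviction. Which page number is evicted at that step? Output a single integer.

Answer: 2

Derivation:
Step 0: ref 5 -> FAULT, frames=[5,-,-]
Step 1: ref 5 -> HIT, frames=[5,-,-]
Step 2: ref 2 -> FAULT, frames=[5,2,-]
Step 3: ref 1 -> FAULT, frames=[5,2,1]
Step 4: ref 4 -> FAULT, evict 5, frames=[4,2,1]
Step 5: ref 3 -> FAULT, evict 2, frames=[4,3,1]
Step 6: ref 1 -> HIT, frames=[4,3,1]
Step 7: ref 2 -> FAULT, evict 4, frames=[2,3,1]
Step 8: ref 4 -> FAULT, evict 3, frames=[2,4,1]
Step 9: ref 1 -> HIT, frames=[2,4,1]
Step 10: ref 1 -> HIT, frames=[2,4,1]
Step 11: ref 3 -> FAULT, evict 2, frames=[3,4,1]
At step 11: evicted page 2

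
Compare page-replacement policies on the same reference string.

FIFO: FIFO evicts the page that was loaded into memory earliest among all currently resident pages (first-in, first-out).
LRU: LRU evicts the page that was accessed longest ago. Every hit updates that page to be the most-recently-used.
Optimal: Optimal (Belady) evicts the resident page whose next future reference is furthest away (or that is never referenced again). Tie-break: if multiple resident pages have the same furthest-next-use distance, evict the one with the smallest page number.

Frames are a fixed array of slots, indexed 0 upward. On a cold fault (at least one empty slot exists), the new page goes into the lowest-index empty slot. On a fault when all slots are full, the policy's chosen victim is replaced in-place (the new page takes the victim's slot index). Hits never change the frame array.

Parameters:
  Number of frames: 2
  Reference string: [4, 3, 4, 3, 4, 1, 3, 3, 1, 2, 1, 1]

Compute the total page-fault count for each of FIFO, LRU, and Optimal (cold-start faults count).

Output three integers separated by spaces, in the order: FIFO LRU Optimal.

Answer: 4 5 4

Derivation:
--- FIFO ---
  step 0: ref 4 -> FAULT, frames=[4,-] (faults so far: 1)
  step 1: ref 3 -> FAULT, frames=[4,3] (faults so far: 2)
  step 2: ref 4 -> HIT, frames=[4,3] (faults so far: 2)
  step 3: ref 3 -> HIT, frames=[4,3] (faults so far: 2)
  step 4: ref 4 -> HIT, frames=[4,3] (faults so far: 2)
  step 5: ref 1 -> FAULT, evict 4, frames=[1,3] (faults so far: 3)
  step 6: ref 3 -> HIT, frames=[1,3] (faults so far: 3)
  step 7: ref 3 -> HIT, frames=[1,3] (faults so far: 3)
  step 8: ref 1 -> HIT, frames=[1,3] (faults so far: 3)
  step 9: ref 2 -> FAULT, evict 3, frames=[1,2] (faults so far: 4)
  step 10: ref 1 -> HIT, frames=[1,2] (faults so far: 4)
  step 11: ref 1 -> HIT, frames=[1,2] (faults so far: 4)
  FIFO total faults: 4
--- LRU ---
  step 0: ref 4 -> FAULT, frames=[4,-] (faults so far: 1)
  step 1: ref 3 -> FAULT, frames=[4,3] (faults so far: 2)
  step 2: ref 4 -> HIT, frames=[4,3] (faults so far: 2)
  step 3: ref 3 -> HIT, frames=[4,3] (faults so far: 2)
  step 4: ref 4 -> HIT, frames=[4,3] (faults so far: 2)
  step 5: ref 1 -> FAULT, evict 3, frames=[4,1] (faults so far: 3)
  step 6: ref 3 -> FAULT, evict 4, frames=[3,1] (faults so far: 4)
  step 7: ref 3 -> HIT, frames=[3,1] (faults so far: 4)
  step 8: ref 1 -> HIT, frames=[3,1] (faults so far: 4)
  step 9: ref 2 -> FAULT, evict 3, frames=[2,1] (faults so far: 5)
  step 10: ref 1 -> HIT, frames=[2,1] (faults so far: 5)
  step 11: ref 1 -> HIT, frames=[2,1] (faults so far: 5)
  LRU total faults: 5
--- Optimal ---
  step 0: ref 4 -> FAULT, frames=[4,-] (faults so far: 1)
  step 1: ref 3 -> FAULT, frames=[4,3] (faults so far: 2)
  step 2: ref 4 -> HIT, frames=[4,3] (faults so far: 2)
  step 3: ref 3 -> HIT, frames=[4,3] (faults so far: 2)
  step 4: ref 4 -> HIT, frames=[4,3] (faults so far: 2)
  step 5: ref 1 -> FAULT, evict 4, frames=[1,3] (faults so far: 3)
  step 6: ref 3 -> HIT, frames=[1,3] (faults so far: 3)
  step 7: ref 3 -> HIT, frames=[1,3] (faults so far: 3)
  step 8: ref 1 -> HIT, frames=[1,3] (faults so far: 3)
  step 9: ref 2 -> FAULT, evict 3, frames=[1,2] (faults so far: 4)
  step 10: ref 1 -> HIT, frames=[1,2] (faults so far: 4)
  step 11: ref 1 -> HIT, frames=[1,2] (faults so far: 4)
  Optimal total faults: 4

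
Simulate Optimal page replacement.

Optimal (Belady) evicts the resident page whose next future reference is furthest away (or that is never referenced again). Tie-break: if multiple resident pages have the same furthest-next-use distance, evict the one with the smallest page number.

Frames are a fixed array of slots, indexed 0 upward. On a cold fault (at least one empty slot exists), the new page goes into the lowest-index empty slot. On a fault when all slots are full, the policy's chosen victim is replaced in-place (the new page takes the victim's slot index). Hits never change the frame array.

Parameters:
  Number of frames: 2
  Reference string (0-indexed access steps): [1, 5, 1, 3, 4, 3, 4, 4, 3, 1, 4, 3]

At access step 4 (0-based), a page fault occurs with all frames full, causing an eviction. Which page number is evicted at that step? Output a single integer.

Answer: 1

Derivation:
Step 0: ref 1 -> FAULT, frames=[1,-]
Step 1: ref 5 -> FAULT, frames=[1,5]
Step 2: ref 1 -> HIT, frames=[1,5]
Step 3: ref 3 -> FAULT, evict 5, frames=[1,3]
Step 4: ref 4 -> FAULT, evict 1, frames=[4,3]
At step 4: evicted page 1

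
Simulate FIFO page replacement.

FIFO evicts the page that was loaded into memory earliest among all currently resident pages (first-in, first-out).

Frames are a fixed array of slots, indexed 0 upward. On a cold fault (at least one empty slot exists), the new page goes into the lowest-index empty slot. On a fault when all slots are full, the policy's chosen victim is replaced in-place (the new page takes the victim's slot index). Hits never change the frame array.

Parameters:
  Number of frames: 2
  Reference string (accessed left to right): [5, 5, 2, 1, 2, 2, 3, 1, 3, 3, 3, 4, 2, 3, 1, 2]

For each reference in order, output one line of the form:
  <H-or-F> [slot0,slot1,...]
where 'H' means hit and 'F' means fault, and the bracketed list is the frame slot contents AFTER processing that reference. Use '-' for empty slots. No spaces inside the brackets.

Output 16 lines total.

F [5,-]
H [5,-]
F [5,2]
F [1,2]
H [1,2]
H [1,2]
F [1,3]
H [1,3]
H [1,3]
H [1,3]
H [1,3]
F [4,3]
F [4,2]
F [3,2]
F [3,1]
F [2,1]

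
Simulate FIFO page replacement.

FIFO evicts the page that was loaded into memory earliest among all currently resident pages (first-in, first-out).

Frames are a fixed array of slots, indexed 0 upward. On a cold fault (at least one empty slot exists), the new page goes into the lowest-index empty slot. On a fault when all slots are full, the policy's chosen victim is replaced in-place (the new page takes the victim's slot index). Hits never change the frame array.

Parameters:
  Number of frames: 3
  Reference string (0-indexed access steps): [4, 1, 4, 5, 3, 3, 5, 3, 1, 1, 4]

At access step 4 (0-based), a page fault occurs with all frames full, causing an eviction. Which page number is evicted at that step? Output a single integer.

Step 0: ref 4 -> FAULT, frames=[4,-,-]
Step 1: ref 1 -> FAULT, frames=[4,1,-]
Step 2: ref 4 -> HIT, frames=[4,1,-]
Step 3: ref 5 -> FAULT, frames=[4,1,5]
Step 4: ref 3 -> FAULT, evict 4, frames=[3,1,5]
At step 4: evicted page 4

Answer: 4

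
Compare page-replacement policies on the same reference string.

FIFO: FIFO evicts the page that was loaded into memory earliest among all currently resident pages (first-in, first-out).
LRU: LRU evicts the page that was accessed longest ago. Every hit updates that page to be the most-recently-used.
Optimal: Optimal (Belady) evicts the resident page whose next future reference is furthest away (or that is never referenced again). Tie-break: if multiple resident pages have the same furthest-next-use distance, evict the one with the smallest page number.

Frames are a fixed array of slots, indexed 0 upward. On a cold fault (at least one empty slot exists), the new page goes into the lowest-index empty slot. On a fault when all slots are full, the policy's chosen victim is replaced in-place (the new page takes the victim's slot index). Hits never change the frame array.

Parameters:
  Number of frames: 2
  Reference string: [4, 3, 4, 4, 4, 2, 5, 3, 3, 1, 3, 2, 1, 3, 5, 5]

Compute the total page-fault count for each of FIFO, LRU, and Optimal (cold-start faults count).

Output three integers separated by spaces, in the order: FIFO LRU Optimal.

Answer: 9 10 8

Derivation:
--- FIFO ---
  step 0: ref 4 -> FAULT, frames=[4,-] (faults so far: 1)
  step 1: ref 3 -> FAULT, frames=[4,3] (faults so far: 2)
  step 2: ref 4 -> HIT, frames=[4,3] (faults so far: 2)
  step 3: ref 4 -> HIT, frames=[4,3] (faults so far: 2)
  step 4: ref 4 -> HIT, frames=[4,3] (faults so far: 2)
  step 5: ref 2 -> FAULT, evict 4, frames=[2,3] (faults so far: 3)
  step 6: ref 5 -> FAULT, evict 3, frames=[2,5] (faults so far: 4)
  step 7: ref 3 -> FAULT, evict 2, frames=[3,5] (faults so far: 5)
  step 8: ref 3 -> HIT, frames=[3,5] (faults so far: 5)
  step 9: ref 1 -> FAULT, evict 5, frames=[3,1] (faults so far: 6)
  step 10: ref 3 -> HIT, frames=[3,1] (faults so far: 6)
  step 11: ref 2 -> FAULT, evict 3, frames=[2,1] (faults so far: 7)
  step 12: ref 1 -> HIT, frames=[2,1] (faults so far: 7)
  step 13: ref 3 -> FAULT, evict 1, frames=[2,3] (faults so far: 8)
  step 14: ref 5 -> FAULT, evict 2, frames=[5,3] (faults so far: 9)
  step 15: ref 5 -> HIT, frames=[5,3] (faults so far: 9)
  FIFO total faults: 9
--- LRU ---
  step 0: ref 4 -> FAULT, frames=[4,-] (faults so far: 1)
  step 1: ref 3 -> FAULT, frames=[4,3] (faults so far: 2)
  step 2: ref 4 -> HIT, frames=[4,3] (faults so far: 2)
  step 3: ref 4 -> HIT, frames=[4,3] (faults so far: 2)
  step 4: ref 4 -> HIT, frames=[4,3] (faults so far: 2)
  step 5: ref 2 -> FAULT, evict 3, frames=[4,2] (faults so far: 3)
  step 6: ref 5 -> FAULT, evict 4, frames=[5,2] (faults so far: 4)
  step 7: ref 3 -> FAULT, evict 2, frames=[5,3] (faults so far: 5)
  step 8: ref 3 -> HIT, frames=[5,3] (faults so far: 5)
  step 9: ref 1 -> FAULT, evict 5, frames=[1,3] (faults so far: 6)
  step 10: ref 3 -> HIT, frames=[1,3] (faults so far: 6)
  step 11: ref 2 -> FAULT, evict 1, frames=[2,3] (faults so far: 7)
  step 12: ref 1 -> FAULT, evict 3, frames=[2,1] (faults so far: 8)
  step 13: ref 3 -> FAULT, evict 2, frames=[3,1] (faults so far: 9)
  step 14: ref 5 -> FAULT, evict 1, frames=[3,5] (faults so far: 10)
  step 15: ref 5 -> HIT, frames=[3,5] (faults so far: 10)
  LRU total faults: 10
--- Optimal ---
  step 0: ref 4 -> FAULT, frames=[4,-] (faults so far: 1)
  step 1: ref 3 -> FAULT, frames=[4,3] (faults so far: 2)
  step 2: ref 4 -> HIT, frames=[4,3] (faults so far: 2)
  step 3: ref 4 -> HIT, frames=[4,3] (faults so far: 2)
  step 4: ref 4 -> HIT, frames=[4,3] (faults so far: 2)
  step 5: ref 2 -> FAULT, evict 4, frames=[2,3] (faults so far: 3)
  step 6: ref 5 -> FAULT, evict 2, frames=[5,3] (faults so far: 4)
  step 7: ref 3 -> HIT, frames=[5,3] (faults so far: 4)
  step 8: ref 3 -> HIT, frames=[5,3] (faults so far: 4)
  step 9: ref 1 -> FAULT, evict 5, frames=[1,3] (faults so far: 5)
  step 10: ref 3 -> HIT, frames=[1,3] (faults so far: 5)
  step 11: ref 2 -> FAULT, evict 3, frames=[1,2] (faults so far: 6)
  step 12: ref 1 -> HIT, frames=[1,2] (faults so far: 6)
  step 13: ref 3 -> FAULT, evict 1, frames=[3,2] (faults so far: 7)
  step 14: ref 5 -> FAULT, evict 2, frames=[3,5] (faults so far: 8)
  step 15: ref 5 -> HIT, frames=[3,5] (faults so far: 8)
  Optimal total faults: 8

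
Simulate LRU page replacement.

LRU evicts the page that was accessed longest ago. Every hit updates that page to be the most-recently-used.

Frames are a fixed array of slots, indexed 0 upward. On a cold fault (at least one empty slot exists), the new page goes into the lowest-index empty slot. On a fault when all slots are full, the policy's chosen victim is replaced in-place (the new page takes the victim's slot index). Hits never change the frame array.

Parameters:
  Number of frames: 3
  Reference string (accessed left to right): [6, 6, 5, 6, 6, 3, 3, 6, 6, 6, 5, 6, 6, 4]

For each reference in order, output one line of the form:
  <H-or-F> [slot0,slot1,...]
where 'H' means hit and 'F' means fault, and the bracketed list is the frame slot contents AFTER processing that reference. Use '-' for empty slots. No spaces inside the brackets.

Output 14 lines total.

F [6,-,-]
H [6,-,-]
F [6,5,-]
H [6,5,-]
H [6,5,-]
F [6,5,3]
H [6,5,3]
H [6,5,3]
H [6,5,3]
H [6,5,3]
H [6,5,3]
H [6,5,3]
H [6,5,3]
F [6,5,4]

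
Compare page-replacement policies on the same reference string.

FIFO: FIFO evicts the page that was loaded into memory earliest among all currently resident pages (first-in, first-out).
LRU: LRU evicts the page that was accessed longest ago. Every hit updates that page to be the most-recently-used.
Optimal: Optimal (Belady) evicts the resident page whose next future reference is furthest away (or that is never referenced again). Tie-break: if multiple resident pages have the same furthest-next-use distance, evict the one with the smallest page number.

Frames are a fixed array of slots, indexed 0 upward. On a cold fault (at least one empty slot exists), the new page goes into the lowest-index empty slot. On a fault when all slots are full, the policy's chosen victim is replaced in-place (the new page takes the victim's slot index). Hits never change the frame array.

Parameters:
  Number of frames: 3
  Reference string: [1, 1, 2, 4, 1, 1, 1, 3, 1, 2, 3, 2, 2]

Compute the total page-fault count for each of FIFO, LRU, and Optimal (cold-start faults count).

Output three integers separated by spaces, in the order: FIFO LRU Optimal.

--- FIFO ---
  step 0: ref 1 -> FAULT, frames=[1,-,-] (faults so far: 1)
  step 1: ref 1 -> HIT, frames=[1,-,-] (faults so far: 1)
  step 2: ref 2 -> FAULT, frames=[1,2,-] (faults so far: 2)
  step 3: ref 4 -> FAULT, frames=[1,2,4] (faults so far: 3)
  step 4: ref 1 -> HIT, frames=[1,2,4] (faults so far: 3)
  step 5: ref 1 -> HIT, frames=[1,2,4] (faults so far: 3)
  step 6: ref 1 -> HIT, frames=[1,2,4] (faults so far: 3)
  step 7: ref 3 -> FAULT, evict 1, frames=[3,2,4] (faults so far: 4)
  step 8: ref 1 -> FAULT, evict 2, frames=[3,1,4] (faults so far: 5)
  step 9: ref 2 -> FAULT, evict 4, frames=[3,1,2] (faults so far: 6)
  step 10: ref 3 -> HIT, frames=[3,1,2] (faults so far: 6)
  step 11: ref 2 -> HIT, frames=[3,1,2] (faults so far: 6)
  step 12: ref 2 -> HIT, frames=[3,1,2] (faults so far: 6)
  FIFO total faults: 6
--- LRU ---
  step 0: ref 1 -> FAULT, frames=[1,-,-] (faults so far: 1)
  step 1: ref 1 -> HIT, frames=[1,-,-] (faults so far: 1)
  step 2: ref 2 -> FAULT, frames=[1,2,-] (faults so far: 2)
  step 3: ref 4 -> FAULT, frames=[1,2,4] (faults so far: 3)
  step 4: ref 1 -> HIT, frames=[1,2,4] (faults so far: 3)
  step 5: ref 1 -> HIT, frames=[1,2,4] (faults so far: 3)
  step 6: ref 1 -> HIT, frames=[1,2,4] (faults so far: 3)
  step 7: ref 3 -> FAULT, evict 2, frames=[1,3,4] (faults so far: 4)
  step 8: ref 1 -> HIT, frames=[1,3,4] (faults so far: 4)
  step 9: ref 2 -> FAULT, evict 4, frames=[1,3,2] (faults so far: 5)
  step 10: ref 3 -> HIT, frames=[1,3,2] (faults so far: 5)
  step 11: ref 2 -> HIT, frames=[1,3,2] (faults so far: 5)
  step 12: ref 2 -> HIT, frames=[1,3,2] (faults so far: 5)
  LRU total faults: 5
--- Optimal ---
  step 0: ref 1 -> FAULT, frames=[1,-,-] (faults so far: 1)
  step 1: ref 1 -> HIT, frames=[1,-,-] (faults so far: 1)
  step 2: ref 2 -> FAULT, frames=[1,2,-] (faults so far: 2)
  step 3: ref 4 -> FAULT, frames=[1,2,4] (faults so far: 3)
  step 4: ref 1 -> HIT, frames=[1,2,4] (faults so far: 3)
  step 5: ref 1 -> HIT, frames=[1,2,4] (faults so far: 3)
  step 6: ref 1 -> HIT, frames=[1,2,4] (faults so far: 3)
  step 7: ref 3 -> FAULT, evict 4, frames=[1,2,3] (faults so far: 4)
  step 8: ref 1 -> HIT, frames=[1,2,3] (faults so far: 4)
  step 9: ref 2 -> HIT, frames=[1,2,3] (faults so far: 4)
  step 10: ref 3 -> HIT, frames=[1,2,3] (faults so far: 4)
  step 11: ref 2 -> HIT, frames=[1,2,3] (faults so far: 4)
  step 12: ref 2 -> HIT, frames=[1,2,3] (faults so far: 4)
  Optimal total faults: 4

Answer: 6 5 4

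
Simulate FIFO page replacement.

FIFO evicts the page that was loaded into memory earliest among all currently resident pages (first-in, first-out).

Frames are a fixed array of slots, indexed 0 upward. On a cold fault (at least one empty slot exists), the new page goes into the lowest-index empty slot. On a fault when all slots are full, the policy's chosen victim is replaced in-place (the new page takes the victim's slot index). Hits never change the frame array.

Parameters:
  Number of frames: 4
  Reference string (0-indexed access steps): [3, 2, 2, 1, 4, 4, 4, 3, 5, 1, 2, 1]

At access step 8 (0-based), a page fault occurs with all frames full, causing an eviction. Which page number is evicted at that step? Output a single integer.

Step 0: ref 3 -> FAULT, frames=[3,-,-,-]
Step 1: ref 2 -> FAULT, frames=[3,2,-,-]
Step 2: ref 2 -> HIT, frames=[3,2,-,-]
Step 3: ref 1 -> FAULT, frames=[3,2,1,-]
Step 4: ref 4 -> FAULT, frames=[3,2,1,4]
Step 5: ref 4 -> HIT, frames=[3,2,1,4]
Step 6: ref 4 -> HIT, frames=[3,2,1,4]
Step 7: ref 3 -> HIT, frames=[3,2,1,4]
Step 8: ref 5 -> FAULT, evict 3, frames=[5,2,1,4]
At step 8: evicted page 3

Answer: 3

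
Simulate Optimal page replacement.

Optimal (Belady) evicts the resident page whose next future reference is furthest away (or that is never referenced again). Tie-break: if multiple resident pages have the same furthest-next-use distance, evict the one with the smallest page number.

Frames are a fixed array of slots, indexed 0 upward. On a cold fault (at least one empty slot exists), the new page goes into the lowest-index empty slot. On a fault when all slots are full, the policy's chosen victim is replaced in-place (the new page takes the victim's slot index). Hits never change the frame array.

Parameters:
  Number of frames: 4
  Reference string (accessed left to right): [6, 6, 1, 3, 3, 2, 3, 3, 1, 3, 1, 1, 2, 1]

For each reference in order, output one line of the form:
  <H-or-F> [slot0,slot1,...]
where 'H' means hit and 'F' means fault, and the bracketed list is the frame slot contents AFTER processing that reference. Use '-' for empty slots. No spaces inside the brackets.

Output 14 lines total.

F [6,-,-,-]
H [6,-,-,-]
F [6,1,-,-]
F [6,1,3,-]
H [6,1,3,-]
F [6,1,3,2]
H [6,1,3,2]
H [6,1,3,2]
H [6,1,3,2]
H [6,1,3,2]
H [6,1,3,2]
H [6,1,3,2]
H [6,1,3,2]
H [6,1,3,2]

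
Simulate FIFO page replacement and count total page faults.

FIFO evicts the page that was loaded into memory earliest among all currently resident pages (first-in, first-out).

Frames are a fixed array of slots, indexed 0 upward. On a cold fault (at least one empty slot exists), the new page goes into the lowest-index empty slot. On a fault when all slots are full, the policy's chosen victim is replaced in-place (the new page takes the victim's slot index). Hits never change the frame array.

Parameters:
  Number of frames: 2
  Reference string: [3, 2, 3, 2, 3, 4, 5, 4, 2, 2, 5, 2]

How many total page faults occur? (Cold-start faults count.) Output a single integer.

Answer: 5

Derivation:
Step 0: ref 3 → FAULT, frames=[3,-]
Step 1: ref 2 → FAULT, frames=[3,2]
Step 2: ref 3 → HIT, frames=[3,2]
Step 3: ref 2 → HIT, frames=[3,2]
Step 4: ref 3 → HIT, frames=[3,2]
Step 5: ref 4 → FAULT (evict 3), frames=[4,2]
Step 6: ref 5 → FAULT (evict 2), frames=[4,5]
Step 7: ref 4 → HIT, frames=[4,5]
Step 8: ref 2 → FAULT (evict 4), frames=[2,5]
Step 9: ref 2 → HIT, frames=[2,5]
Step 10: ref 5 → HIT, frames=[2,5]
Step 11: ref 2 → HIT, frames=[2,5]
Total faults: 5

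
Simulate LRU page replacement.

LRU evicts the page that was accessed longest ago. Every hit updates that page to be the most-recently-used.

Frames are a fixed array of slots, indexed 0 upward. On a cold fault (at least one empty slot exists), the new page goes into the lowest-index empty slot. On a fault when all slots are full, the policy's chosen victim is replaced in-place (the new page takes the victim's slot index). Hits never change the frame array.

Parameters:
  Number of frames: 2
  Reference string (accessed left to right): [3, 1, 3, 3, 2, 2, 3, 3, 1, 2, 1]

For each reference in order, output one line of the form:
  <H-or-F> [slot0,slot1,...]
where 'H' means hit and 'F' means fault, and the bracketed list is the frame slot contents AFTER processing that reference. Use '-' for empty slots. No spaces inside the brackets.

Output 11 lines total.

F [3,-]
F [3,1]
H [3,1]
H [3,1]
F [3,2]
H [3,2]
H [3,2]
H [3,2]
F [3,1]
F [2,1]
H [2,1]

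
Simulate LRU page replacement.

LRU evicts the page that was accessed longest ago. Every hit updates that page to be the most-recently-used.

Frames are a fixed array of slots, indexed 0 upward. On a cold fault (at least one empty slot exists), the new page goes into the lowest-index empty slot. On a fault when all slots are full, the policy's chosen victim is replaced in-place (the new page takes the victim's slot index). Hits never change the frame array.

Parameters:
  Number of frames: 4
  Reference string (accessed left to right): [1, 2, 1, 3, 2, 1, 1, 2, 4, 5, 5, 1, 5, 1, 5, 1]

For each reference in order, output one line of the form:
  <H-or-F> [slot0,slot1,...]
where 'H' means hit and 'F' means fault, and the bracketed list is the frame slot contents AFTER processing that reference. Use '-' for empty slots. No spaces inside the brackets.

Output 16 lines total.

F [1,-,-,-]
F [1,2,-,-]
H [1,2,-,-]
F [1,2,3,-]
H [1,2,3,-]
H [1,2,3,-]
H [1,2,3,-]
H [1,2,3,-]
F [1,2,3,4]
F [1,2,5,4]
H [1,2,5,4]
H [1,2,5,4]
H [1,2,5,4]
H [1,2,5,4]
H [1,2,5,4]
H [1,2,5,4]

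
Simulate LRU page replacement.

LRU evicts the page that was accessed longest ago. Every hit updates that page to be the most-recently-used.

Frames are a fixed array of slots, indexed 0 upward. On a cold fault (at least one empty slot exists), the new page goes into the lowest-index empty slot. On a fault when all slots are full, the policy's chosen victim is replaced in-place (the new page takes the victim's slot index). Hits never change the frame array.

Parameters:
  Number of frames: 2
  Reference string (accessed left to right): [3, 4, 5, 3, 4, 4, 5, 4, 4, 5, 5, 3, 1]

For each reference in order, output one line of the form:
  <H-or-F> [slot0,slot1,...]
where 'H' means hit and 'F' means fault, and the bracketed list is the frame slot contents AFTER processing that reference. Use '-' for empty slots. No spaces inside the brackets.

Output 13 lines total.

F [3,-]
F [3,4]
F [5,4]
F [5,3]
F [4,3]
H [4,3]
F [4,5]
H [4,5]
H [4,5]
H [4,5]
H [4,5]
F [3,5]
F [3,1]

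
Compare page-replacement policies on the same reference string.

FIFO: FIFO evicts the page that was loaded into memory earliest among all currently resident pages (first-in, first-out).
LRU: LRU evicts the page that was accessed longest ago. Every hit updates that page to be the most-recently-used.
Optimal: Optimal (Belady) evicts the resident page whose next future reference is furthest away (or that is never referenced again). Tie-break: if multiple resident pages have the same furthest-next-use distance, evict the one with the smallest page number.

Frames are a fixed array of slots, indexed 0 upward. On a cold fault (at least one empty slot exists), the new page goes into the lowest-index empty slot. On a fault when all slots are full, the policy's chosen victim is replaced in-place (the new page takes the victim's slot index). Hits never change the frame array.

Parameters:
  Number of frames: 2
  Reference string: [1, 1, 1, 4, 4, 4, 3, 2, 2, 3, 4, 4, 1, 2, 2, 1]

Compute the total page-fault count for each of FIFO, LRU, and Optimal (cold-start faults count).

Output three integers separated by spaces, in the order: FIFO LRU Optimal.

Answer: 7 7 6

Derivation:
--- FIFO ---
  step 0: ref 1 -> FAULT, frames=[1,-] (faults so far: 1)
  step 1: ref 1 -> HIT, frames=[1,-] (faults so far: 1)
  step 2: ref 1 -> HIT, frames=[1,-] (faults so far: 1)
  step 3: ref 4 -> FAULT, frames=[1,4] (faults so far: 2)
  step 4: ref 4 -> HIT, frames=[1,4] (faults so far: 2)
  step 5: ref 4 -> HIT, frames=[1,4] (faults so far: 2)
  step 6: ref 3 -> FAULT, evict 1, frames=[3,4] (faults so far: 3)
  step 7: ref 2 -> FAULT, evict 4, frames=[3,2] (faults so far: 4)
  step 8: ref 2 -> HIT, frames=[3,2] (faults so far: 4)
  step 9: ref 3 -> HIT, frames=[3,2] (faults so far: 4)
  step 10: ref 4 -> FAULT, evict 3, frames=[4,2] (faults so far: 5)
  step 11: ref 4 -> HIT, frames=[4,2] (faults so far: 5)
  step 12: ref 1 -> FAULT, evict 2, frames=[4,1] (faults so far: 6)
  step 13: ref 2 -> FAULT, evict 4, frames=[2,1] (faults so far: 7)
  step 14: ref 2 -> HIT, frames=[2,1] (faults so far: 7)
  step 15: ref 1 -> HIT, frames=[2,1] (faults so far: 7)
  FIFO total faults: 7
--- LRU ---
  step 0: ref 1 -> FAULT, frames=[1,-] (faults so far: 1)
  step 1: ref 1 -> HIT, frames=[1,-] (faults so far: 1)
  step 2: ref 1 -> HIT, frames=[1,-] (faults so far: 1)
  step 3: ref 4 -> FAULT, frames=[1,4] (faults so far: 2)
  step 4: ref 4 -> HIT, frames=[1,4] (faults so far: 2)
  step 5: ref 4 -> HIT, frames=[1,4] (faults so far: 2)
  step 6: ref 3 -> FAULT, evict 1, frames=[3,4] (faults so far: 3)
  step 7: ref 2 -> FAULT, evict 4, frames=[3,2] (faults so far: 4)
  step 8: ref 2 -> HIT, frames=[3,2] (faults so far: 4)
  step 9: ref 3 -> HIT, frames=[3,2] (faults so far: 4)
  step 10: ref 4 -> FAULT, evict 2, frames=[3,4] (faults so far: 5)
  step 11: ref 4 -> HIT, frames=[3,4] (faults so far: 5)
  step 12: ref 1 -> FAULT, evict 3, frames=[1,4] (faults so far: 6)
  step 13: ref 2 -> FAULT, evict 4, frames=[1,2] (faults so far: 7)
  step 14: ref 2 -> HIT, frames=[1,2] (faults so far: 7)
  step 15: ref 1 -> HIT, frames=[1,2] (faults so far: 7)
  LRU total faults: 7
--- Optimal ---
  step 0: ref 1 -> FAULT, frames=[1,-] (faults so far: 1)
  step 1: ref 1 -> HIT, frames=[1,-] (faults so far: 1)
  step 2: ref 1 -> HIT, frames=[1,-] (faults so far: 1)
  step 3: ref 4 -> FAULT, frames=[1,4] (faults so far: 2)
  step 4: ref 4 -> HIT, frames=[1,4] (faults so far: 2)
  step 5: ref 4 -> HIT, frames=[1,4] (faults so far: 2)
  step 6: ref 3 -> FAULT, evict 1, frames=[3,4] (faults so far: 3)
  step 7: ref 2 -> FAULT, evict 4, frames=[3,2] (faults so far: 4)
  step 8: ref 2 -> HIT, frames=[3,2] (faults so far: 4)
  step 9: ref 3 -> HIT, frames=[3,2] (faults so far: 4)
  step 10: ref 4 -> FAULT, evict 3, frames=[4,2] (faults so far: 5)
  step 11: ref 4 -> HIT, frames=[4,2] (faults so far: 5)
  step 12: ref 1 -> FAULT, evict 4, frames=[1,2] (faults so far: 6)
  step 13: ref 2 -> HIT, frames=[1,2] (faults so far: 6)
  step 14: ref 2 -> HIT, frames=[1,2] (faults so far: 6)
  step 15: ref 1 -> HIT, frames=[1,2] (faults so far: 6)
  Optimal total faults: 6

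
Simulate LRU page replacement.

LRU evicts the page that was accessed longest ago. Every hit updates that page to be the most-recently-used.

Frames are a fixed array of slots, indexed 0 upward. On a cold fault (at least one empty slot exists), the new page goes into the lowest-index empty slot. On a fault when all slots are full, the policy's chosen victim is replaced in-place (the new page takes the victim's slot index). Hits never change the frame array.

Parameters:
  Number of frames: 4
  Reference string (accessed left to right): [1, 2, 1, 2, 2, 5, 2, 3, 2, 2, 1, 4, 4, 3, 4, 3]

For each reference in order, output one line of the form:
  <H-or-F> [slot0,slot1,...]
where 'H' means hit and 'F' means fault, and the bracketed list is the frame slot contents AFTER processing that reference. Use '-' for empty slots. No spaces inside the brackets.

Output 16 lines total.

F [1,-,-,-]
F [1,2,-,-]
H [1,2,-,-]
H [1,2,-,-]
H [1,2,-,-]
F [1,2,5,-]
H [1,2,5,-]
F [1,2,5,3]
H [1,2,5,3]
H [1,2,5,3]
H [1,2,5,3]
F [1,2,4,3]
H [1,2,4,3]
H [1,2,4,3]
H [1,2,4,3]
H [1,2,4,3]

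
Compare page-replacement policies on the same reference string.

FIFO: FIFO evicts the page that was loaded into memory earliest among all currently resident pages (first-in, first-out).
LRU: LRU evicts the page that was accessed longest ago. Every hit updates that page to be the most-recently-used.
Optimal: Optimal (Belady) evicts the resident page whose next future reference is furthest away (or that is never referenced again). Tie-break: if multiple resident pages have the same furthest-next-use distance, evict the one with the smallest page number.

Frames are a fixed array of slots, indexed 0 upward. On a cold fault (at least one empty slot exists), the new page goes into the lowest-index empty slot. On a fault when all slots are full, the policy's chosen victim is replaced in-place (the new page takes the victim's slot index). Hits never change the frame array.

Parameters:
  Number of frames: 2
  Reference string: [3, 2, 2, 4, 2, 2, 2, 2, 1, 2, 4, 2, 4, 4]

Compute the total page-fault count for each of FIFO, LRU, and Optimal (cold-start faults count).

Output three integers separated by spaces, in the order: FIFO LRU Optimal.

--- FIFO ---
  step 0: ref 3 -> FAULT, frames=[3,-] (faults so far: 1)
  step 1: ref 2 -> FAULT, frames=[3,2] (faults so far: 2)
  step 2: ref 2 -> HIT, frames=[3,2] (faults so far: 2)
  step 3: ref 4 -> FAULT, evict 3, frames=[4,2] (faults so far: 3)
  step 4: ref 2 -> HIT, frames=[4,2] (faults so far: 3)
  step 5: ref 2 -> HIT, frames=[4,2] (faults so far: 3)
  step 6: ref 2 -> HIT, frames=[4,2] (faults so far: 3)
  step 7: ref 2 -> HIT, frames=[4,2] (faults so far: 3)
  step 8: ref 1 -> FAULT, evict 2, frames=[4,1] (faults so far: 4)
  step 9: ref 2 -> FAULT, evict 4, frames=[2,1] (faults so far: 5)
  step 10: ref 4 -> FAULT, evict 1, frames=[2,4] (faults so far: 6)
  step 11: ref 2 -> HIT, frames=[2,4] (faults so far: 6)
  step 12: ref 4 -> HIT, frames=[2,4] (faults so far: 6)
  step 13: ref 4 -> HIT, frames=[2,4] (faults so far: 6)
  FIFO total faults: 6
--- LRU ---
  step 0: ref 3 -> FAULT, frames=[3,-] (faults so far: 1)
  step 1: ref 2 -> FAULT, frames=[3,2] (faults so far: 2)
  step 2: ref 2 -> HIT, frames=[3,2] (faults so far: 2)
  step 3: ref 4 -> FAULT, evict 3, frames=[4,2] (faults so far: 3)
  step 4: ref 2 -> HIT, frames=[4,2] (faults so far: 3)
  step 5: ref 2 -> HIT, frames=[4,2] (faults so far: 3)
  step 6: ref 2 -> HIT, frames=[4,2] (faults so far: 3)
  step 7: ref 2 -> HIT, frames=[4,2] (faults so far: 3)
  step 8: ref 1 -> FAULT, evict 4, frames=[1,2] (faults so far: 4)
  step 9: ref 2 -> HIT, frames=[1,2] (faults so far: 4)
  step 10: ref 4 -> FAULT, evict 1, frames=[4,2] (faults so far: 5)
  step 11: ref 2 -> HIT, frames=[4,2] (faults so far: 5)
  step 12: ref 4 -> HIT, frames=[4,2] (faults so far: 5)
  step 13: ref 4 -> HIT, frames=[4,2] (faults so far: 5)
  LRU total faults: 5
--- Optimal ---
  step 0: ref 3 -> FAULT, frames=[3,-] (faults so far: 1)
  step 1: ref 2 -> FAULT, frames=[3,2] (faults so far: 2)
  step 2: ref 2 -> HIT, frames=[3,2] (faults so far: 2)
  step 3: ref 4 -> FAULT, evict 3, frames=[4,2] (faults so far: 3)
  step 4: ref 2 -> HIT, frames=[4,2] (faults so far: 3)
  step 5: ref 2 -> HIT, frames=[4,2] (faults so far: 3)
  step 6: ref 2 -> HIT, frames=[4,2] (faults so far: 3)
  step 7: ref 2 -> HIT, frames=[4,2] (faults so far: 3)
  step 8: ref 1 -> FAULT, evict 4, frames=[1,2] (faults so far: 4)
  step 9: ref 2 -> HIT, frames=[1,2] (faults so far: 4)
  step 10: ref 4 -> FAULT, evict 1, frames=[4,2] (faults so far: 5)
  step 11: ref 2 -> HIT, frames=[4,2] (faults so far: 5)
  step 12: ref 4 -> HIT, frames=[4,2] (faults so far: 5)
  step 13: ref 4 -> HIT, frames=[4,2] (faults so far: 5)
  Optimal total faults: 5

Answer: 6 5 5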